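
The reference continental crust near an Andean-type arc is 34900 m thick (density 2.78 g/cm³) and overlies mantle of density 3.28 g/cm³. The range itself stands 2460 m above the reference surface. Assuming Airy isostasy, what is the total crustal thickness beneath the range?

Root depth r = h ρ_c / (ρ_m − ρ_c) = 2460 m × 2.78 / 0.5 = 13680 m.
Total thickness = T + h + r = 34900 m + 2460 m + 13680 m = 51000 m.

51000 m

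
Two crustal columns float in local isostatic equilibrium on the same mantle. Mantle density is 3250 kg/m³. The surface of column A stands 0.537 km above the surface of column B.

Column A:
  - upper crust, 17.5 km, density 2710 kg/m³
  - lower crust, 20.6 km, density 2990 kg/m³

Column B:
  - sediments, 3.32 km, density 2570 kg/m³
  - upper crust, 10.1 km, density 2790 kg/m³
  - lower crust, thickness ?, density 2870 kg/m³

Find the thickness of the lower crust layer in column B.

16.2 km

Take the compensation level at the base of the deeper column (depth z_c below the surface of column A) and equate Σ ρ_i t_i down to z_c; mantle fills any gap and the z_c terms cancel.
Column A: 17.5×2710 + 20.6×2990 + (z_c − 38.1)×3250
Column B: 0.537×0 + 3.32×2570 + 10.1×2790 + x×2870 + (z_c − 0.537 − 13.42 − x)×3250
The z_c×3250 term appears on both sides and cancels. Collect the known terms of each column as K = Σ(ρt)_known − 3250 × (depth of known layers): K_A = 109019 − 3250×38.1 = −14806; K_B = 36711.4 − 3250×(0.537 + 13.42) = −8648.85.
Balance: K_A = K_B − x×(3250 − 2870), so x = (K_B − K_A)/(3250 − 2870) = 6157.15/380 = 16.2 km.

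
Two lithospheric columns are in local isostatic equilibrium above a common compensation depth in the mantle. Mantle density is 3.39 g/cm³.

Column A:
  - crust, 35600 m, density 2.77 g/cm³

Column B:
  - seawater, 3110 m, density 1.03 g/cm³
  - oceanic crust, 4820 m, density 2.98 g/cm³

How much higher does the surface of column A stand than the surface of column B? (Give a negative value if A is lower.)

For any compensation level in the mantle, the mantle terms cancel and isostasy reduces to e = (Σt_A − Σt_B) − (Σ(ρt)_A − Σ(ρt)_B) / ρ_m.
Σt_A = 35600 m; Σt_B = 7930 m; Σ(ρt)_A = 98612; Σ(ρt)_B = 17566.9 (in m·g/cm³).
e = (35600 − 7930) − (98612 − 17566.9) / 3.39 = 3760 m.

3760 m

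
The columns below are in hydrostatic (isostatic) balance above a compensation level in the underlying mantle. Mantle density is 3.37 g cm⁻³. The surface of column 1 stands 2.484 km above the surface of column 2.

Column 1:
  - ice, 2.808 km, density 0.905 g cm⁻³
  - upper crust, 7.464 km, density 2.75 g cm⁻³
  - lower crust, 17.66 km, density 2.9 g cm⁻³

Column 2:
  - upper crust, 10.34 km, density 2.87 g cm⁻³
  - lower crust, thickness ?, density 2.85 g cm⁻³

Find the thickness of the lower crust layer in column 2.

Take the compensation level at the base of the deeper column (depth z_c below the surface of column 1) and equate Σ ρ_i t_i down to z_c; mantle fills any gap and the z_c terms cancel.
Column 1: 2.808×0.905 + 7.464×2.75 + 17.66×2.9 + (z_c − 27.932)×3.37
Column 2: 2.484×0 + 10.34×2.87 + x×2.85 + (z_c − 2.484 − 10.34 − x)×3.37
The z_c×3.37 term appears on both sides and cancels. Collect the known terms of each column as K = Σ(ρt)_known − 3.37 × (depth of known layers): K_1 = 74.28124 − 3.37×27.932 = −19.8496; K_2 = 29.6758 − 3.37×(2.484 + 10.34) = −13.54108.
Balance: K_1 = K_2 − x×(3.37 − 2.85), so x = (K_2 − K_1)/(3.37 − 2.85) = 6.30852/0.52 = 12.1 km.

12.1 km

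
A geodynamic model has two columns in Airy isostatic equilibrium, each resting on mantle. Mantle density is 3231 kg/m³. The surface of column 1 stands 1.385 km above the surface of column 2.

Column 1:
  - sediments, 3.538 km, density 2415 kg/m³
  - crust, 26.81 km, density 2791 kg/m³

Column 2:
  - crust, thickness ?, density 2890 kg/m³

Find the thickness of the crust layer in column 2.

Take the compensation level at the base of the deeper column (depth z_c below the surface of column 1) and equate Σ ρ_i t_i down to z_c; mantle fills any gap and the z_c terms cancel.
Column 1: 3.538×2415 + 26.81×2791 + (z_c − 30.348)×3231
Column 2: 1.385×0 + x×2890 + (z_c − 1.385 − 0 − x)×3231
The z_c×3231 term appears on both sides and cancels. Collect the known terms of each column as K = Σ(ρt)_known − 3231 × (depth of known layers): K_1 = 83370.98 − 3231×30.348 = −14683.408; K_2 = 0 − 3231×(1.385 + 0) = −4474.935.
Balance: K_1 = K_2 − x×(3231 − 2890), so x = (K_2 − K_1)/(3231 − 2890) = 10208.5/341 = 29.9 km.

29.9 km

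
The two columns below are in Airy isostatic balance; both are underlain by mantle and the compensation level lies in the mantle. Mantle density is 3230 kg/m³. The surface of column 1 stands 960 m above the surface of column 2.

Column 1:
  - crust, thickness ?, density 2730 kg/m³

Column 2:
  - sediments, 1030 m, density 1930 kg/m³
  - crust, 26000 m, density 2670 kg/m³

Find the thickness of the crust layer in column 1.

Take the compensation level at the base of the deeper column (depth z_c below the surface of column 1) and equate Σ ρ_i t_i down to z_c; mantle fills any gap and the z_c terms cancel.
Column 1: x×2730 + (z_c − 0 − x)×3230
Column 2: 960×0 + 1030×1930 + 26000×2670 + (z_c − 960 − 27030)×3230
The z_c×3230 term appears on both sides and cancels. Collect the known terms of each column as K = Σ(ρt)_known − 3230 × (depth of known layers): K_1 = 0 − 3230×0 = 0; K_2 = 71407900 − 3230×(960 + 27030) = −18999800.
Balance: K_1 − x×(3230 − 2730) = K_2, so x = (K_1 − K_2)/(3230 − 2730) = 18999800/500 = 38000 m.

38000 m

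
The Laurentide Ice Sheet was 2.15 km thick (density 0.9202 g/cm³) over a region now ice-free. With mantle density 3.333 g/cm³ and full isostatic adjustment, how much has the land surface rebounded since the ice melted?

Removing the load lets mantle flow back in; uplift u satisfies ρ_ice t = ρ_m u.
u = t ρ_ice/ρ_m = 2.15 km × 0.9202/3.333 = 0.594 km.

0.594 km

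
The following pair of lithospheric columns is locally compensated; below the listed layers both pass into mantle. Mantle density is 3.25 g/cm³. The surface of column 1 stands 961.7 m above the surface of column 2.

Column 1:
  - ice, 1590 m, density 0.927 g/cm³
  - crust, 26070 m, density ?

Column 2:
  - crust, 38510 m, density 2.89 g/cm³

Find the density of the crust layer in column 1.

Take the compensation level at the base of the deeper column (depth z_c below the surface of column 1) and equate Σ ρ_i t_i down to z_c; mantle fills any gap and the z_c terms cancel.
Column 1: 1590×0.927 + 26070×ρ + (z_c − 27660)×3.25
Column 2: 961.7×0 + 38510×2.89 + (z_c − 961.7 − 38510)×3.25
The z_c×3.25 term appears on both sides and cancels. Collect the known terms of each column as K = Σ(ρt)_known − 3.25 × (depth of known layers): K_1 = 1473.93 − 3.25×27660 = −88421.07; K_2 = 111293.9 − 3.25×(961.7 + 38510) = −16989.125.
Balance: K_1 + 26070×ρ = K_2, so ρ = (K_2 − K_1)/26070 = 71431.9/26070 = 2.74 g/cm³.

2.74 g/cm³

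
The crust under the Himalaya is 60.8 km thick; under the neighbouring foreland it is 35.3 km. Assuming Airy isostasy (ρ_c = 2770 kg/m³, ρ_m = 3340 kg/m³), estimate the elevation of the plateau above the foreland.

Excess crust Δ = 60.8 km − 35.3 km = 25.5 km, split between elevation h and root r with h + r = Δ.
Airy balance ρ_c h = (ρ_m − ρ_c) r gives r = h ρ_c/(ρ_m − ρ_c), so h (1 + ρ_c/(ρ_m − ρ_c)) = Δ, i.e. h = Δ (ρ_m − ρ_c)/ρ_m.
h = 25.5 km × 570/3340 = 4.35 km.

4.35 km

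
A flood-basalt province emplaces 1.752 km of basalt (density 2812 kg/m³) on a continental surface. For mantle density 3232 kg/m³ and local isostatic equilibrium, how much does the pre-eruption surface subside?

Subaerial loading: s = t ρ_load / ρ_m.
s = 1.752 km × 2812/3232 = 1.52 km.

1.52 km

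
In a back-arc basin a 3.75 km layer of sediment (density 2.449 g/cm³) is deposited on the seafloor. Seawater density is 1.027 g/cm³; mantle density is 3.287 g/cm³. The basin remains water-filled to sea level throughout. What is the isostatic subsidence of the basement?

2.36 km

Submarine loading: the sediment displaces seawater, and the subsidence is in turn flooded, so s (ρ_m − ρ_w) = t (ρ_sed − ρ_w).
s = 3.75 km × (2.449 − 1.027) / (3.287 − 1.027) = 2.36 km.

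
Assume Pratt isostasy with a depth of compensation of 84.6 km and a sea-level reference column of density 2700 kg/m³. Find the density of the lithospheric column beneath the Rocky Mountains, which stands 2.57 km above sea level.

Pratt balance: ρ_ref D = ρ (D + h).
ρ = ρ_ref D/(D + h) = 2700 × 84.6 km/(84.6 km + 2.57 km) = 2620 kg/m³.

2620 kg/m³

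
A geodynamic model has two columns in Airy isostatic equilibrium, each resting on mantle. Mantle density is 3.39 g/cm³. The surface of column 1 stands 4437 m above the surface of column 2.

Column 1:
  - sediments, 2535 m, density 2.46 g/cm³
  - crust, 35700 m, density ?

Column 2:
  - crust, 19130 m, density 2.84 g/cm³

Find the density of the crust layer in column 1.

Take the compensation level at the base of the deeper column (depth z_c below the surface of column 1) and equate Σ ρ_i t_i down to z_c; mantle fills any gap and the z_c terms cancel.
Column 1: 2535×2.46 + 35700×ρ + (z_c − 38235)×3.39
Column 2: 4437×0 + 19130×2.84 + (z_c − 4437 − 19130)×3.39
The z_c×3.39 term appears on both sides and cancels. Collect the known terms of each column as K = Σ(ρt)_known − 3.39 × (depth of known layers): K_1 = 6236.1 − 3.39×38235 = −123380.55; K_2 = 54329.2 − 3.39×(4437 + 19130) = −25562.93.
Balance: K_1 + 35700×ρ = K_2, so ρ = (K_2 − K_1)/35700 = 97817.6/35700 = 2.74 g/cm³.

2.74 g/cm³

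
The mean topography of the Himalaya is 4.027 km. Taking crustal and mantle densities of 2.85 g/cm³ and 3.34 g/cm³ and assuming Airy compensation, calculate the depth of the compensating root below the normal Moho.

For local isostatic compensation: the weight of the topography is balanced by the buoyancy of the root, ρ_c h = (ρ_m − ρ_c) r.
r = h · ρ_c / (ρ_m − ρ_c) = 4.027 km × 2.85 / (3.34 − 2.85) = 23.4 km.

23.4 km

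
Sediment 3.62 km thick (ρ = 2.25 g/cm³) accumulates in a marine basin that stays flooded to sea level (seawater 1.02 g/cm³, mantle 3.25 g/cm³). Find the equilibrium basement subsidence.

Submarine loading: the sediment displaces seawater, and the subsidence is in turn flooded, so s (ρ_m − ρ_w) = t (ρ_sed − ρ_w).
s = 3.62 km × (2.25 − 1.02) / (3.25 − 1.02) = 2 km.

2 km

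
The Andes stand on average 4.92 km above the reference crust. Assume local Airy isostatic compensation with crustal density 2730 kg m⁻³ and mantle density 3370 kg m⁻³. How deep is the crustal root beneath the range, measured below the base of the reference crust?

21 km

Isostatic balance requires: the weight of the topography is balanced by the buoyancy of the root, ρ_c h = (ρ_m − ρ_c) r.
r = h · ρ_c / (ρ_m − ρ_c) = 4.92 km × 2730 / (3370 − 2730) = 21 km.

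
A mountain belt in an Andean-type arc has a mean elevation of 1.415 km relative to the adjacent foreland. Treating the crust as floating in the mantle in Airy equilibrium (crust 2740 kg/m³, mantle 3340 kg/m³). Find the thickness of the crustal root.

For local isostatic compensation: the weight of the topography is balanced by the buoyancy of the root, ρ_c h = (ρ_m − ρ_c) r.
r = h · ρ_c / (ρ_m − ρ_c) = 1.415 km × 2740 / (3340 − 2740) = 6.46 km.

6.46 km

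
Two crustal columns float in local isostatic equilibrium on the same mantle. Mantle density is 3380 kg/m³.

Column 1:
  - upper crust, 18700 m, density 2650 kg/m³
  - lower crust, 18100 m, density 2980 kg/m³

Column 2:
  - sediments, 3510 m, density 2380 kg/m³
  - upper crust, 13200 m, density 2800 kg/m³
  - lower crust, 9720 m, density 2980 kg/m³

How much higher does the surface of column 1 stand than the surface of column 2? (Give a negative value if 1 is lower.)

For any compensation level in the mantle, the mantle terms cancel and isostasy reduces to e = (Σt_1 − Σt_2) − (Σ(ρt)_1 − Σ(ρt)_2) / ρ_m.
Σt_1 = 36800 m; Σt_2 = 26430 m; Σ(ρt)_1 = 103493000; Σ(ρt)_2 = 74279400 (in m·kg/m³).
e = (36800 − 26430) − (103493000 − 74279400) / 3380 = 1730 m.

1730 m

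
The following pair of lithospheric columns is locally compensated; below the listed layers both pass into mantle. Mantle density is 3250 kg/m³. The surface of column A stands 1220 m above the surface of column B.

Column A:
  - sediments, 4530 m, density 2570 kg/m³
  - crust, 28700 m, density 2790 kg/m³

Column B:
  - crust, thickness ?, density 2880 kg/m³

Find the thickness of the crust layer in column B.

Take the compensation level at the base of the deeper column (depth z_c below the surface of column A) and equate Σ ρ_i t_i down to z_c; mantle fills any gap and the z_c terms cancel.
Column A: 4530×2570 + 28700×2790 + (z_c − 33230)×3250
Column B: 1220×0 + x×2880 + (z_c − 1220 − 0 − x)×3250
The z_c×3250 term appears on both sides and cancels. Collect the known terms of each column as K = Σ(ρt)_known − 3250 × (depth of known layers): K_A = 91715100 − 3250×33230 = −16282400; K_B = 0 − 3250×(1220 + 0) = −3965000.
Balance: K_A = K_B − x×(3250 − 2880), so x = (K_B − K_A)/(3250 − 2880) = 12317400/370 = 33300 m.

33300 m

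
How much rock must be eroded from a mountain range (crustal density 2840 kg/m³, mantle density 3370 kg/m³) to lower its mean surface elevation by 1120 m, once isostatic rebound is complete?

Net drop Δ = e − u = e − e ρ_c/ρ_m = e (ρ_m − ρ_c)/ρ_m.
e = Δ ρ_m/(ρ_m − ρ_c) = 1120 m × 3370/530 = 7120 m.

7120 m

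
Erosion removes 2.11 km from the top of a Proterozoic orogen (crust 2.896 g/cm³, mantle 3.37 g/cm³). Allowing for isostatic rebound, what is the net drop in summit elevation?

0.297 km

Rebound u = e ρ_c/ρ_m = 2.11 km × 2.896/3.37 = 1.813 km.
Net surface drop = e − u = 2.11 km − 1.813 km = e (ρ_m − ρ_c)/ρ_m = 0.297 km.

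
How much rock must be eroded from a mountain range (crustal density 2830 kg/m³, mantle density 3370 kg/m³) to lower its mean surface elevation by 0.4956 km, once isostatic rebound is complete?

3.09 km

Net drop Δ = e − u = e − e ρ_c/ρ_m = e (ρ_m − ρ_c)/ρ_m.
e = Δ ρ_m/(ρ_m − ρ_c) = 0.4956 km × 3370/540 = 3.09 km.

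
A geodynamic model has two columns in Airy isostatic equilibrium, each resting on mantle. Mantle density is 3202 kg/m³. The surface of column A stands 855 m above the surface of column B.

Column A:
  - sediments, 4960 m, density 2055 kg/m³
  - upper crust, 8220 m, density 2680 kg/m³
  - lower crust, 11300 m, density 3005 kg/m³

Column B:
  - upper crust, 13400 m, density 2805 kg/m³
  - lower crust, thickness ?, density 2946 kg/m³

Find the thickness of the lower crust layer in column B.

Take the compensation level at the base of the deeper column (depth z_c below the surface of column A) and equate Σ ρ_i t_i down to z_c; mantle fills any gap and the z_c terms cancel.
Column A: 4960×2055 + 8220×2680 + 11300×3005 + (z_c − 24480)×3202
Column B: 855×0 + 13400×2805 + x×2946 + (z_c − 855 − 13400 − x)×3202
The z_c×3202 term appears on both sides and cancels. Collect the known terms of each column as K = Σ(ρt)_known − 3202 × (depth of known layers): K_A = 66178900 − 3202×24480 = −12206060; K_B = 37587000 − 3202×(855 + 13400) = −8057510.
Balance: K_A = K_B − x×(3202 − 2946), so x = (K_B − K_A)/(3202 − 2946) = 4148550/256 = 16200 m.

16200 m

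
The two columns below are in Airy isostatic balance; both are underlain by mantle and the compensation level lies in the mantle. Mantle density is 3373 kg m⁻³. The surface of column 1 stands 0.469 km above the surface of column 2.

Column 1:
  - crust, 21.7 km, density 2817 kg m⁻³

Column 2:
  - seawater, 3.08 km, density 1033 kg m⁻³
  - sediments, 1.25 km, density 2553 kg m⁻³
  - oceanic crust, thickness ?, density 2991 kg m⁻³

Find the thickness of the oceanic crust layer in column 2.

Take the compensation level at the base of the deeper column (depth z_c below the surface of column 1) and equate Σ ρ_i t_i down to z_c; mantle fills any gap and the z_c terms cancel.
Column 1: 21.7×2817 + (z_c − 21.7)×3373
Column 2: 0.469×0 + 3.08×1033 + 1.25×2553 + x×2991 + (z_c − 0.469 − 4.33 − x)×3373
The z_c×3373 term appears on both sides and cancels. Collect the known terms of each column as K = Σ(ρt)_known − 3373 × (depth of known layers): K_1 = 61128.9 − 3373×21.7 = −12065.2; K_2 = 6372.89 − 3373×(0.469 + 4.33) = −9814.137.
Balance: K_1 = K_2 − x×(3373 − 2991), so x = (K_2 − K_1)/(3373 − 2991) = 2251.06/382 = 5.89 km.

5.89 km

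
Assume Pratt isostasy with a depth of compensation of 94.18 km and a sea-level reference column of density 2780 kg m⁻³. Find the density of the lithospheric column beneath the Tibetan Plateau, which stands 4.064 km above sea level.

2670 kg m⁻³

Pratt balance: ρ_ref D = ρ (D + h).
ρ = ρ_ref D/(D + h) = 2780 × 94.18 km/(94.18 km + 4.064 km) = 2670 kg m⁻³.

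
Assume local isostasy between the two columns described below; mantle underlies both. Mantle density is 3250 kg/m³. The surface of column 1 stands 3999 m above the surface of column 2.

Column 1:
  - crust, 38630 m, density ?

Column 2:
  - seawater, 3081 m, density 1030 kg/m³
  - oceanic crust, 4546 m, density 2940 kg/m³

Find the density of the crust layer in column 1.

2700 kg/m³

Take the compensation level at the base of the deeper column (depth z_c below the surface of column 1) and equate Σ ρ_i t_i down to z_c; mantle fills any gap and the z_c terms cancel.
Column 1: 38630×ρ + (z_c − 38630)×3250
Column 2: 3999×0 + 3081×1030 + 4546×2940 + (z_c − 3999 − 7627)×3250
The z_c×3250 term appears on both sides and cancels. Collect the known terms of each column as K = Σ(ρt)_known − 3250 × (depth of known layers): K_1 = 0 − 3250×38630 = −125547500; K_2 = 16538670 − 3250×(3999 + 7627) = −21245830.
Balance: K_1 + 38630×ρ = K_2, so ρ = (K_2 − K_1)/38630 = 104302000/38630 = 2700 kg/m³.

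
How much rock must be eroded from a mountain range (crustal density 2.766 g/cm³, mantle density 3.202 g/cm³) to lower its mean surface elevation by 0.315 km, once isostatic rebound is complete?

2.31 km

Net drop Δ = e − u = e − e ρ_c/ρ_m = e (ρ_m − ρ_c)/ρ_m.
e = Δ ρ_m/(ρ_m − ρ_c) = 0.315 km × 3.202/0.436 = 2.31 km.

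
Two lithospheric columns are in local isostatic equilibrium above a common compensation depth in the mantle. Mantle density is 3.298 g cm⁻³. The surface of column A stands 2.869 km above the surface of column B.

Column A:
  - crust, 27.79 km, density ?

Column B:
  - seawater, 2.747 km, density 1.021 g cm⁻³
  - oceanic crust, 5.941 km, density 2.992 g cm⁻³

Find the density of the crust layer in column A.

Take the compensation level at the base of the deeper column (depth z_c below the surface of column A) and equate Σ ρ_i t_i down to z_c; mantle fills any gap and the z_c terms cancel.
Column A: 27.79×ρ + (z_c − 27.79)×3.298
Column B: 2.869×0 + 2.747×1.021 + 5.941×2.992 + (z_c − 2.869 − 8.688)×3.298
The z_c×3.298 term appears on both sides and cancels. Collect the known terms of each column as K = Σ(ρt)_known − 3.298 × (depth of known layers): K_A = 0 − 3.298×27.79 = −91.65142; K_B = 20.580159 − 3.298×(2.869 + 8.688) = −17.534827.
Balance: K_A + 27.79×ρ = K_B, so ρ = (K_B − K_A)/27.79 = 74.1166/27.79 = 2.67 g cm⁻³.

2.67 g cm⁻³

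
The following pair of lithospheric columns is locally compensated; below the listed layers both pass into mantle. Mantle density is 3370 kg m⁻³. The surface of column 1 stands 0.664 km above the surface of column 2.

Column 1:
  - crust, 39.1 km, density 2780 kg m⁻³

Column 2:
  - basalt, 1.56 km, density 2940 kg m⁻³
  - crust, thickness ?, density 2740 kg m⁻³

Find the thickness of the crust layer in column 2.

32 km

Take the compensation level at the base of the deeper column (depth z_c below the surface of column 1) and equate Σ ρ_i t_i down to z_c; mantle fills any gap and the z_c terms cancel.
Column 1: 39.1×2780 + (z_c − 39.1)×3370
Column 2: 0.664×0 + 1.56×2940 + x×2740 + (z_c − 0.664 − 1.56 − x)×3370
The z_c×3370 term appears on both sides and cancels. Collect the known terms of each column as K = Σ(ρt)_known − 3370 × (depth of known layers): K_1 = 108698 − 3370×39.1 = −23069; K_2 = 4586.4 − 3370×(0.664 + 1.56) = −2908.48.
Balance: K_1 = K_2 − x×(3370 − 2740), so x = (K_2 − K_1)/(3370 − 2740) = 20160.5/630 = 32 km.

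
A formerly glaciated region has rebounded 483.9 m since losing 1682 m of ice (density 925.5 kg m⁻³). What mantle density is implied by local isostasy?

ρ_m = ρ_ice t / u = 925.5 × 1682 m/483.9 m = 3220 kg m⁻³.

3220 kg m⁻³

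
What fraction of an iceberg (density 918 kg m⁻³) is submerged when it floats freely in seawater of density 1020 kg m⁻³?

90%

Submerged fraction = ρ_obj/ρ_fluid = 918/1020 = 90%.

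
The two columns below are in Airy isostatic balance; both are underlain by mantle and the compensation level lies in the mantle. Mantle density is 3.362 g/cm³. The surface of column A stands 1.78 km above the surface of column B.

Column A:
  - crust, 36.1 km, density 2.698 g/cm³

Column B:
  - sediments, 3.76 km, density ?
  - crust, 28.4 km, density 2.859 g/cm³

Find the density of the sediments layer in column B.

Take the compensation level at the base of the deeper column (depth z_c below the surface of column A) and equate Σ ρ_i t_i down to z_c; mantle fills any gap and the z_c terms cancel.
Column A: 36.1×2.698 + (z_c − 36.1)×3.362
Column B: 1.78×0 + 3.76×ρ + 28.4×2.859 + (z_c − 1.78 − 32.16)×3.362
The z_c×3.362 term appears on both sides and cancels. Collect the known terms of each column as K = Σ(ρt)_known − 3.362 × (depth of known layers): K_A = 97.3978 − 3.362×36.1 = −23.9704; K_B = 81.1956 − 3.362×(1.78 + 32.16) = −32.91068.
Balance: K_A = K_B + 3.76×ρ, so ρ = (K_A − K_B)/3.76 = 8.94028/3.76 = 2.38 g/cm³.

2.38 g/cm³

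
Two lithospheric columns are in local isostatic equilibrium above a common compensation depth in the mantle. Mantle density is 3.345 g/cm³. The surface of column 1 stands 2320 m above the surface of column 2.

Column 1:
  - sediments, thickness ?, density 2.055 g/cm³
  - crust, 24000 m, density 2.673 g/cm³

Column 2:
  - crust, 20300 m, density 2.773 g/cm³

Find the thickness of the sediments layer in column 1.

Take the compensation level at the base of the deeper column (depth z_c below the surface of column 1) and equate Σ ρ_i t_i down to z_c; mantle fills any gap and the z_c terms cancel.
Column 1: x×2.055 + 24000×2.673 + (z_c − 24000 − x)×3.345
Column 2: 2320×0 + 20300×2.773 + (z_c − 2320 − 20300)×3.345
The z_c×3.345 term appears on both sides and cancels. Collect the known terms of each column as K = Σ(ρt)_known − 3.345 × (depth of known layers): K_1 = 64152 − 3.345×24000 = −16128; K_2 = 56291.9 − 3.345×(2320 + 20300) = −19372.
Balance: K_1 − x×(3.345 − 2.055) = K_2, so x = (K_1 − K_2)/(3.345 − 2.055) = 3244/1.29 = 2510 m.

2510 m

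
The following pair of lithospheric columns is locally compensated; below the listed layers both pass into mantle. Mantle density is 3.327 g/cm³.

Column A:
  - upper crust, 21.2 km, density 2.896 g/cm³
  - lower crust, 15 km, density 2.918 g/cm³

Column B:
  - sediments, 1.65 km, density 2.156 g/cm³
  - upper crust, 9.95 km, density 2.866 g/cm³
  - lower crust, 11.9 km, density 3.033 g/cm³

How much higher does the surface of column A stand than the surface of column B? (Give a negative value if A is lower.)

1.58 km

For any compensation level in the mantle, the mantle terms cancel and isostasy reduces to e = (Σt_A − Σt_B) − (Σ(ρt)_A − Σ(ρt)_B) / ρ_m.
Σt_A = 36.2 km; Σt_B = 23.5 km; Σ(ρt)_A = 105.1652; Σ(ρt)_B = 68.1668 (in km·g/cm³).
e = (36.2 − 23.5) − (105.1652 − 68.1668) / 3.327 = 1.58 km.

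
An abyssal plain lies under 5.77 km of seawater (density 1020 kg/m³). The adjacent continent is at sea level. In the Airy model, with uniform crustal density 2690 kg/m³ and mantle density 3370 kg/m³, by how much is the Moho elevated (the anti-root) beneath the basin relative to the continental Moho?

For local isostatic compensation: replacing crust with seawater at the top is compensated by replacing crust with mantle at the base: d (ρ_c − ρ_w) = a (ρ_m − ρ_c).
a = d (ρ_c − ρ_w)/(ρ_m − ρ_c) = 5.77 km × 1670/680 = 14.2 km.

14.2 km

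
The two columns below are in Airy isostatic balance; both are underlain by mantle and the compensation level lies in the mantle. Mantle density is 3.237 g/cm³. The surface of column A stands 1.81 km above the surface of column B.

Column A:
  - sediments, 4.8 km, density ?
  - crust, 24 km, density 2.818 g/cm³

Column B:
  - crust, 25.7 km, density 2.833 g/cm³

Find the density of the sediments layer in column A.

1.95 g/cm³

Take the compensation level at the base of the deeper column (depth z_c below the surface of column A) and equate Σ ρ_i t_i down to z_c; mantle fills any gap and the z_c terms cancel.
Column A: 4.8×ρ + 24×2.818 + (z_c − 28.8)×3.237
Column B: 1.81×0 + 25.7×2.833 + (z_c − 1.81 − 25.7)×3.237
The z_c×3.237 term appears on both sides and cancels. Collect the known terms of each column as K = Σ(ρt)_known − 3.237 × (depth of known layers): K_A = 67.632 − 3.237×28.8 = −25.5936; K_B = 72.8081 − 3.237×(1.81 + 25.7) = −16.24177.
Balance: K_A + 4.8×ρ = K_B, so ρ = (K_B − K_A)/4.8 = 9.35183/4.8 = 1.95 g/cm³.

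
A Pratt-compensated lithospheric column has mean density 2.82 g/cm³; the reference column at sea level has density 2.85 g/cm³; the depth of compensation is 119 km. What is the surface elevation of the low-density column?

1.27 km

ρ_ref D = ρ (D + h) → h = D (ρ_ref − ρ)/ρ.
h = 119 km × (2.85 − 2.82)/2.82 = 1.27 km.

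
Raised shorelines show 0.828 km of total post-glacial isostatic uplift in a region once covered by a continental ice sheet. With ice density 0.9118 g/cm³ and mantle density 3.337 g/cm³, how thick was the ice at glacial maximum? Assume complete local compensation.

u = t ρ_ice/ρ_m → t = u ρ_m/ρ_ice = 0.828 km × 3.337/0.9118 = 3.03 km.

3.03 km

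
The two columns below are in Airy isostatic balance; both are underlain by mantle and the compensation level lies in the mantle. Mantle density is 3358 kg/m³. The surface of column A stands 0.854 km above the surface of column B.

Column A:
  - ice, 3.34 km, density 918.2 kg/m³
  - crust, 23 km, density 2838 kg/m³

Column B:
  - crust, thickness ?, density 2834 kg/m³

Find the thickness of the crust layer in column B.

32.9 km

Take the compensation level at the base of the deeper column (depth z_c below the surface of column A) and equate Σ ρ_i t_i down to z_c; mantle fills any gap and the z_c terms cancel.
Column A: 3.34×918.2 + 23×2838 + (z_c − 26.34)×3358
Column B: 0.854×0 + x×2834 + (z_c − 0.854 − 0 − x)×3358
The z_c×3358 term appears on both sides and cancels. Collect the known terms of each column as K = Σ(ρt)_known − 3358 × (depth of known layers): K_A = 68340.788 − 3358×26.34 = −20108.932; K_B = 0 − 3358×(0.854 + 0) = −2867.732.
Balance: K_A = K_B − x×(3358 − 2834), so x = (K_B − K_A)/(3358 − 2834) = 17241.2/524 = 32.9 km.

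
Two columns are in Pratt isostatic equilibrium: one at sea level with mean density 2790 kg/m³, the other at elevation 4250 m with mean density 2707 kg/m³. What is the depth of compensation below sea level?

ρ_ref D = ρ (D + h) → D (ρ_ref − ρ) = ρ h.
D = ρ h/(ρ_ref − ρ) = 2707 × 4250 m/(2790 − 2707) = 139000 m.

139000 m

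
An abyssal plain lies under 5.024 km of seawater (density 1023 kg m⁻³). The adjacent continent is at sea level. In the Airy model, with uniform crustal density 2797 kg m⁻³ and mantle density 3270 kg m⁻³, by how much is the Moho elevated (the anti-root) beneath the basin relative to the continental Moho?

For local isostatic compensation: replacing crust with seawater at the top is compensated by replacing crust with mantle at the base: d (ρ_c − ρ_w) = a (ρ_m − ρ_c).
a = d (ρ_c − ρ_w)/(ρ_m − ρ_c) = 5.024 km × 1774/473 = 18.8 km.

18.8 km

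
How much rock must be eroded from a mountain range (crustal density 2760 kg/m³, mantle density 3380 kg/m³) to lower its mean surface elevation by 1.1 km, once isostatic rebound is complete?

Net drop Δ = e − u = e − e ρ_c/ρ_m = e (ρ_m − ρ_c)/ρ_m.
e = Δ ρ_m/(ρ_m − ρ_c) = 1.1 km × 3380/620 = 6 km.

6 km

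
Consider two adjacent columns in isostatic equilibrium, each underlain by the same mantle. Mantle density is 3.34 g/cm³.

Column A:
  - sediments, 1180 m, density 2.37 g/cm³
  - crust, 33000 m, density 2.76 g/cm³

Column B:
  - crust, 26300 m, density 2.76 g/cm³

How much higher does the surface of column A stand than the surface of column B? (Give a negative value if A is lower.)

For any compensation level in the mantle, the mantle terms cancel and isostasy reduces to e = (Σt_A − Σt_B) − (Σ(ρt)_A − Σ(ρt)_B) / ρ_m.
Σt_A = 34180 m; Σt_B = 26300 m; Σ(ρt)_A = 93876.6; Σ(ρt)_B = 72588 (in m·g/cm³).
e = (34180 − 26300) − (93876.6 − 72588) / 3.34 = 1510 m.

1510 m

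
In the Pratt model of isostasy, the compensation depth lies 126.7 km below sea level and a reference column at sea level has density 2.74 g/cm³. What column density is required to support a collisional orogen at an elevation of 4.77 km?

Pratt balance: ρ_ref D = ρ (D + h).
ρ = ρ_ref D/(D + h) = 2.74 × 126.7 km/(126.7 km + 4.77 km) = 2.64 g/cm³.

2.64 g/cm³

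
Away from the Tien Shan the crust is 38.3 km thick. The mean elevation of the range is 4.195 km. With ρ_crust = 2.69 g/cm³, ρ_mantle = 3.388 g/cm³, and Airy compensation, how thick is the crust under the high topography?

58.7 km

Root depth r = h ρ_c / (ρ_m − ρ_c) = 4.195 km × 2.69 / 0.698 = 16.17 km.
Total thickness = T + h + r = 38.3 km + 4.195 km + 16.17 km = 58.7 km.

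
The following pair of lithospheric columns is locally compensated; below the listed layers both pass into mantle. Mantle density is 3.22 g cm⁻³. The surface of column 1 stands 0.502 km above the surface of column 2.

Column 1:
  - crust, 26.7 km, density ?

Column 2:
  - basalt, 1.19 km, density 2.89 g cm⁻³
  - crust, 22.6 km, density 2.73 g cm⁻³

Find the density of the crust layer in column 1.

2.73 g cm⁻³

Take the compensation level at the base of the deeper column (depth z_c below the surface of column 1) and equate Σ ρ_i t_i down to z_c; mantle fills any gap and the z_c terms cancel.
Column 1: 26.7×ρ + (z_c − 26.7)×3.22
Column 2: 0.502×0 + 1.19×2.89 + 22.6×2.73 + (z_c − 0.502 − 23.79)×3.22
The z_c×3.22 term appears on both sides and cancels. Collect the known terms of each column as K = Σ(ρt)_known − 3.22 × (depth of known layers): K_1 = 0 − 3.22×26.7 = −85.974; K_2 = 65.1371 − 3.22×(0.502 + 23.79) = −13.08314.
Balance: K_1 + 26.7×ρ = K_2, so ρ = (K_2 − K_1)/26.7 = 72.8909/26.7 = 2.73 g cm⁻³.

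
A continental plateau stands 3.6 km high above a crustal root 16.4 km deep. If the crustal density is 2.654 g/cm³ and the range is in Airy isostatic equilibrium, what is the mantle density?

3.24 g/cm³

Airy balance: ρ_c h = (ρ_m − ρ_c) r → ρ_m = ρ_c (1 + h/r).
ρ_m = 2.654 × (1 + 3.6 km/16.4 km) = 3.24 g/cm³.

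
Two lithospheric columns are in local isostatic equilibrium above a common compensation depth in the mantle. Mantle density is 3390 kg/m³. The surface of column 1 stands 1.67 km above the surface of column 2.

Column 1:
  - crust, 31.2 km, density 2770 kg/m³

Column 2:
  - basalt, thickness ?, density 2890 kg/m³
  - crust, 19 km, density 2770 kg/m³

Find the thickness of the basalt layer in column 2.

3.81 km

Take the compensation level at the base of the deeper column (depth z_c below the surface of column 1) and equate Σ ρ_i t_i down to z_c; mantle fills any gap and the z_c terms cancel.
Column 1: 31.2×2770 + (z_c − 31.2)×3390
Column 2: 1.67×0 + x×2890 + 19×2770 + (z_c − 1.67 − 19 − x)×3390
The z_c×3390 term appears on both sides and cancels. Collect the known terms of each column as K = Σ(ρt)_known − 3390 × (depth of known layers): K_1 = 86424 − 3390×31.2 = −19344; K_2 = 52630 − 3390×(1.67 + 19) = −17441.3.
Balance: K_1 = K_2 − x×(3390 − 2890), so x = (K_2 − K_1)/(3390 − 2890) = 1902.7/500 = 3.81 km.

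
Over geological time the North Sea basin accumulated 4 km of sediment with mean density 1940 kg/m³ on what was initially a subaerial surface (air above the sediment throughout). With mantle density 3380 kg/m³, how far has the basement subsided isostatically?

Subaerial load: s = t ρ_sed / ρ_m = 4 km × 1940/3380 = 2.3 km.

2.3 km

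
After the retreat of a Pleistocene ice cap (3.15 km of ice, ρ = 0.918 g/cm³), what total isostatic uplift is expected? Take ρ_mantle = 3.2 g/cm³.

Removing the load lets mantle flow back in; uplift u satisfies ρ_ice t = ρ_m u.
u = t ρ_ice/ρ_m = 3.15 km × 0.918/3.2 = 0.904 km.

0.904 km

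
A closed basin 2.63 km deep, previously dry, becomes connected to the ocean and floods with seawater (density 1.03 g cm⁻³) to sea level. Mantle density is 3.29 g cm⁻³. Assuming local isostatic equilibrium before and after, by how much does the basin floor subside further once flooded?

After flooding the water column is d + s deep. Its weight must equal the weight of mantle displaced by the extra subsidence s: (d + s) ρ_w = s ρ_m.
s = d ρ_w / (ρ_m − ρ_w) = 2.63 km × 1.03/(3.29 − 1.03) = 1.2 km.

1.2 km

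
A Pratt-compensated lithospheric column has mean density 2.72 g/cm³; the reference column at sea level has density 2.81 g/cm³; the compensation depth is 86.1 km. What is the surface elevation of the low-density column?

2.85 km

ρ_ref D = ρ (D + h) → h = D (ρ_ref − ρ)/ρ.
h = 86.1 km × (2.81 − 2.72)/2.72 = 2.85 km.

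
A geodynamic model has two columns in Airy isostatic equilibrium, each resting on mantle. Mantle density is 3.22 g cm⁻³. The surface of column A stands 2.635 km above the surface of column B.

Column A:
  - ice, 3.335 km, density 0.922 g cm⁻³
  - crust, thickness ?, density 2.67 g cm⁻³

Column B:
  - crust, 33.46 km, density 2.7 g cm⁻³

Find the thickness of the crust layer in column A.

33.1 km

Take the compensation level at the base of the deeper column (depth z_c below the surface of column A) and equate Σ ρ_i t_i down to z_c; mantle fills any gap and the z_c terms cancel.
Column A: 3.335×0.922 + x×2.67 + (z_c − 3.335 − x)×3.22
Column B: 2.635×0 + 33.46×2.7 + (z_c − 2.635 − 33.46)×3.22
The z_c×3.22 term appears on both sides and cancels. Collect the known terms of each column as K = Σ(ρt)_known − 3.22 × (depth of known layers): K_A = 3.07487 − 3.22×3.335 = −7.66383; K_B = 90.342 − 3.22×(2.635 + 33.46) = −25.8839.
Balance: K_A − x×(3.22 − 2.67) = K_B, so x = (K_A − K_B)/(3.22 − 2.67) = 18.2201/0.55 = 33.1 km.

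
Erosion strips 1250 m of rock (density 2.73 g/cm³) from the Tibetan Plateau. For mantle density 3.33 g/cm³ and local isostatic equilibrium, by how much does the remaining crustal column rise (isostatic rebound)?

1020 m

Unloading: uplift u = e ρ_c/ρ_m = 1250 m × 2.73/3.33 = 1020 m.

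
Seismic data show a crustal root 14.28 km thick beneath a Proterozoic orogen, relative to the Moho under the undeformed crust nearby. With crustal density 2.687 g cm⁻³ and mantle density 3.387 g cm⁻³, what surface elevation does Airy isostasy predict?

3.72 km

By Archimedes' principle applied to the lithosphere: ρ_c h = (ρ_m − ρ_c) r.
h = r (ρ_m − ρ_c) / ρ_c = 14.28 km × (3.387 − 2.687) / 2.687 = 3.72 km.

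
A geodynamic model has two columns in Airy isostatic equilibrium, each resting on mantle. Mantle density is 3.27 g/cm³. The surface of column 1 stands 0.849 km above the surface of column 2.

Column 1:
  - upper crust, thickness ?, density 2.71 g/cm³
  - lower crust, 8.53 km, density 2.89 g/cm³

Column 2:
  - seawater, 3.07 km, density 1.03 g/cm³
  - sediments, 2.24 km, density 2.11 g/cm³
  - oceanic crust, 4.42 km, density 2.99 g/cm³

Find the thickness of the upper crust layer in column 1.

18.3 km

Take the compensation level at the base of the deeper column (depth z_c below the surface of column 1) and equate Σ ρ_i t_i down to z_c; mantle fills any gap and the z_c terms cancel.
Column 1: x×2.71 + 8.53×2.89 + (z_c − 8.53 − x)×3.27
Column 2: 0.849×0 + 3.07×1.03 + 2.24×2.11 + 4.42×2.99 + (z_c − 0.849 − 9.73)×3.27
The z_c×3.27 term appears on both sides and cancels. Collect the known terms of each column as K = Σ(ρt)_known − 3.27 × (depth of known layers): K_1 = 24.6517 − 3.27×8.53 = −3.2414; K_2 = 21.1043 − 3.27×(0.849 + 9.73) = −13.48903.
Balance: K_1 − x×(3.27 − 2.71) = K_2, so x = (K_1 − K_2)/(3.27 − 2.71) = 10.2476/0.56 = 18.3 km.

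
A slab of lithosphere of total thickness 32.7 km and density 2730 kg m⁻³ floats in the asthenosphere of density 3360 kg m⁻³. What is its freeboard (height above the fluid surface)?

6.13 km

Floating equilibrium: submerged depth d = t ρ_obj/ρ_fluid = 32.7 km × 2730/3360 = 26.57 km.
Freeboard = t − d = 32.7 km − 26.57 km = 6.13 km.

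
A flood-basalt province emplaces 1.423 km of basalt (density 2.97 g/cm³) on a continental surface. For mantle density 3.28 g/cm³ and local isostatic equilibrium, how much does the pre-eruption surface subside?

Subaerial loading: s = t ρ_load / ρ_m.
s = 1.423 km × 2.97/3.28 = 1.29 km.

1.29 km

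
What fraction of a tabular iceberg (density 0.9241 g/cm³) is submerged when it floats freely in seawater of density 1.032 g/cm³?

0.895

Submerged fraction = ρ_obj/ρ_fluid = 0.9241/1.032 = 0.895.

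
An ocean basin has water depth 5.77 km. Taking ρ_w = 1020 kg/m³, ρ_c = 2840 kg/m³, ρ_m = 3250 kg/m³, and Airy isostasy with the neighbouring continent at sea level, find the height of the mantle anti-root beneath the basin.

25.6 km

In Airy isostatic equilibrium: replacing crust with seawater at the top is compensated by replacing crust with mantle at the base: d (ρ_c − ρ_w) = a (ρ_m − ρ_c).
a = d (ρ_c − ρ_w)/(ρ_m − ρ_c) = 5.77 km × 1820/410 = 25.6 km.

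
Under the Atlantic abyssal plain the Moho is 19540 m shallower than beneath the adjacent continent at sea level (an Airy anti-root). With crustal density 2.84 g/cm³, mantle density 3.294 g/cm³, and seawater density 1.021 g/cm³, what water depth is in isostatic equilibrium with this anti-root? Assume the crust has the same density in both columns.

Replacing a thickness d of crust by seawater at the top must be balanced by replacing crust with mantle at the base: d (ρ_c − ρ_w) = a (ρ_m − ρ_c).
d = a (ρ_m − ρ_c)/(ρ_c − ρ_w) = 19540 m × 0.454/1.819 = 4880 m.

4880 m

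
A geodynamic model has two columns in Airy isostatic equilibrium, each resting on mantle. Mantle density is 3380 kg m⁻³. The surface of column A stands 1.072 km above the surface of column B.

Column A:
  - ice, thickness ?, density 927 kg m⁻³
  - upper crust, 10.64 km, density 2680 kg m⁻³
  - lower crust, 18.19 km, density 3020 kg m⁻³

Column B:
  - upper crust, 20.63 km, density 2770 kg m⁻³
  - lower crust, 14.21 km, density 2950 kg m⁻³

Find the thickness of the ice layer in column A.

3.39 km

Take the compensation level at the base of the deeper column (depth z_c below the surface of column A) and equate Σ ρ_i t_i down to z_c; mantle fills any gap and the z_c terms cancel.
Column A: x×927 + 10.64×2680 + 18.19×3020 + (z_c − 28.83 − x)×3380
Column B: 1.072×0 + 20.63×2770 + 14.21×2950 + (z_c − 1.072 − 34.84)×3380
The z_c×3380 term appears on both sides and cancels. Collect the known terms of each column as K = Σ(ρt)_known − 3380 × (depth of known layers): K_A = 83449 − 3380×28.83 = −13996.4; K_B = 99064.6 − 3380×(1.072 + 34.84) = −22317.96.
Balance: K_A − x×(3380 − 927) = K_B, so x = (K_A − K_B)/(3380 − 927) = 8321.56/2453 = 3.39 km.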